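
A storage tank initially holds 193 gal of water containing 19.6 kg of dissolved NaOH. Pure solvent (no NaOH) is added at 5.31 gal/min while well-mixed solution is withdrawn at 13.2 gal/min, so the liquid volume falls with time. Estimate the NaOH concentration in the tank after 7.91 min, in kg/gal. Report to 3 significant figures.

Total volume: dV/dt = Q_in − Q_out = -7.8900 gal/min, so V(t) = 193 − 7.8900 t and V(7.91) = 130.59 gal.
Species balance (pure solvent in): dm/dt = −Q_out · m/V(t).
dm/m = −Q_out dt/(V₀ − 7.8900 t); integrating gives ln(m/m₀) = −(Q_out/(Q_in−Q_out)) ln(V/V₀).
m = m₀ (V₀/V)^(Q_out/(Q_in−Q_out)) = 19.6 × (193/130.59)^(-1.6730) = 10.196 kg.
C = m/V = 10.196/130.59 = 0.078077 kg/gal.

0.0781 kg/gal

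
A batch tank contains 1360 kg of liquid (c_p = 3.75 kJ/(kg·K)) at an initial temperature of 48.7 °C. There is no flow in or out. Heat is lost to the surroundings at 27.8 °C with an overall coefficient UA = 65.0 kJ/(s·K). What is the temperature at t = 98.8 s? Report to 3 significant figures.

Heat balance on the well-mixed liquid: M c_p dT/dt = −UA(T − T_amb).
dT/dt = (T_ss − T)/τ with T_ss = T_amb = 27.800 °C, τ = M c_p/UA = 1360·3.75/65.0 = 78.462 s.
T approaches T_ss exponentially: T(t) = T_ss + (T₀ − T_ss) e^(−t/τ).
T(98.8) = 27.800 + (20.900)·0.28388 = 33.733 °C.

33.7 °C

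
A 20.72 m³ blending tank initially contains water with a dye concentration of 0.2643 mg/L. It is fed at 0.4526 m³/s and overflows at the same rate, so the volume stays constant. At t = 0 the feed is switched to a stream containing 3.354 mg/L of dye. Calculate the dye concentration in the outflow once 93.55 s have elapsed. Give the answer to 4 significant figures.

Accumulation = in − out for the solute gives V dC/dt = Q(C_in − C).
Time constant τ = V/Q = 20.72/0.4526 = 45.7799 s.
Solution: C(t) = C_in + (C₀ − C_in) e^(−t/τ).
C(93.55) = 3.354 + (0.2643 − 3.354)·e^(−93.55/45.7799) = 3.354 + (-3.08970)·0.129578 = 2.95364 mg/L.

2.954 mg/L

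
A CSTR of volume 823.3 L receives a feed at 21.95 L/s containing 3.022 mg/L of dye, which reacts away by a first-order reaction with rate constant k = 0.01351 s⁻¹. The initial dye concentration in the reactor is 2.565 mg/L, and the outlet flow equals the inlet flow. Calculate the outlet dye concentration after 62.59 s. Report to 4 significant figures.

2.051 mg/L

V dC/dt = Q(C_in − C) − k V C.
This is linear with rate a = Q/V + k = 0.0401710 s⁻¹.
C_ss = Q C_in/(Q + kV) = 2.00566 mg/L; C(t) = C_ss + (C₀ − C_ss) e^(−a t).
C(62.59) = 2.00566 + (0.559336)·e^(−0.0401710·62.59) = 2.00566 + (0.559336)·0.0809193 = 2.05093 mg/L.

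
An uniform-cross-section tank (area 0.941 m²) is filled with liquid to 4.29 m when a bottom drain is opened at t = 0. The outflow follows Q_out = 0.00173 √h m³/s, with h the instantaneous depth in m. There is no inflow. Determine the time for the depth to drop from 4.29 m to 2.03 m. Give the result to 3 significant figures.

703 s

With no inflow, A dh/dt = −0.00173 √h.
Separate and integrate: 2(√h − √h₀) = −(0.00173/A) t.
t = 2A(√h₀ − √h)/0.00173 = 2·0.941·(√4.29 − √2.03)/0.00173
  = 1.8820 × (2.0712 − 1.4248) / 0.00173 = 703.25 s.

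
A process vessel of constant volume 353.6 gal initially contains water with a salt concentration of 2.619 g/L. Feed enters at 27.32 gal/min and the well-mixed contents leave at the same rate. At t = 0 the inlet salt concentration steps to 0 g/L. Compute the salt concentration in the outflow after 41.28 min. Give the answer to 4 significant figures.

Mass balance on the solute (V constant): V dC/dt = Q(C_in − C).
Time constant τ = V/Q = 353.6/27.32 = 12.9429 min.
This is linear first-order; C(t) = C_in + (C₀ − C_in) e^(−t/τ).
C(41.28) = 0 + (2.619 − 0)·e^(−41.28/12.9429) = 0 + (2.61900)·0.0411968 = 0.107895 g/L.

0.1079 g/L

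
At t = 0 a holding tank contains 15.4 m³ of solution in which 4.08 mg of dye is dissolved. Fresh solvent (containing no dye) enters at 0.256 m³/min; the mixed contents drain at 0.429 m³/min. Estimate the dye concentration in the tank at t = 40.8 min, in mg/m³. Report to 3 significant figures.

Let m(t) be the amount of dye. Volume: V(t) = V₀ + (Q_in − Q_out) t = 15.4 − 0.17300 t; V(40.8) = 8.3416 m³.
No dye enters, so dm/dt = −Q_out · (m/V).
dm/m = −Q_out dt/(V₀ − 0.17300 t); integrating gives ln(m/m₀) = −(Q_out/(Q_in−Q_out)) ln(V/V₀).
m = m₀ (V₀/V)^(Q_out/(Q_in−Q_out)) = 4.08 × (15.4/8.3416)^(-2.4798) = 0.89201 mg.
C = m/V = 0.89201/8.3416 = 0.10693 mg/m³.

0.107 mg/m³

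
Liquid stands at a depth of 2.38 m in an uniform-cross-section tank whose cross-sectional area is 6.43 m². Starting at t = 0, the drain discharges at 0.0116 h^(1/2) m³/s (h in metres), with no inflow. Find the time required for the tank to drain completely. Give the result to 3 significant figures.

1710 s

Unsteady balance on liquid volume: A dh/dt = −0.0116 √h.
Separate and integrate: 2(√h − √h₀) = −(0.0116/A) t.
Tank is empty when √h = 0: t_empty = 2A√h₀/0.0116.
t_empty = 2·6.43·√2.38/0.0116 = 12.860·1.5427/0.0116 = 1710.3 s.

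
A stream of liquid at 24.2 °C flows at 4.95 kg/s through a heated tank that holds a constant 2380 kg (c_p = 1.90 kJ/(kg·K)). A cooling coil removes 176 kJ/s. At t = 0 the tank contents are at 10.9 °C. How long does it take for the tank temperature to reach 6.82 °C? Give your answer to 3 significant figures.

674 s

Heat balance on the well-mixed liquid: M c_p dT/dt = ṁ c_p (T_in − T) − 176.
τ = M/ṁ = 480.81 s; T_ss = T_in − Q̇/(ṁ c_p) = 5.4865 °C.
T(t) = T_ss + (T₀ − T_ss) e^(−t/τ). Set T = 6.82:
e^(−t/τ) = (6.82 − 5.4865)/(10.9 − 5.4865) = 0.24632
t = −480.81 · ln(0.24632) = 673.67 s.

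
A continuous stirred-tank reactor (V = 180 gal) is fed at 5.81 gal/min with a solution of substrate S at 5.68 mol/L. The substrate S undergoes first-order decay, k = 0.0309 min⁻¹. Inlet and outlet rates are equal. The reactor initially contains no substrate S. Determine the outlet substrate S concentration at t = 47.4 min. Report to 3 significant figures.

2.76 mol/L

Species balance: V dC/dt = Q C_in − Q C − k V C.
This is linear with rate a = Q/V + k = 0.063178 min⁻¹.
C_ss = Q C_in/(Q + kV) = 2.9019 mol/L; C(t) = C_ss + (C₀ − C_ss) e^(−a t).
C(47.4) = 2.9019 + (-2.9019)·e^(−0.063178·47.4) = 2.9019 + (-2.9019)·0.050055 = 2.7567 mol/L.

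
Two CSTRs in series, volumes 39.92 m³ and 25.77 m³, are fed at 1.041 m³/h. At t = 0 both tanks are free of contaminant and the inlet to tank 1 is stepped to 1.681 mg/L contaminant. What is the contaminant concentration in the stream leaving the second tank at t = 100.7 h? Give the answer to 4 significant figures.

Each tank obeys Vᵢ dCᵢ/dt = Q(Cᵢ₋₁ − Cᵢ), so τᵢ = Vᵢ/Q.
τ₁ = 39.92/1.041 = 38.3477 h; τ₂ = 25.77/1.041 = 24.7550 h.
Tank 1: C₁ = C_in(1 − e^(−t/τ₁)). Tank 2 (τ₁ ≠ τ₂): C₂ = C_in[1 − (τ₁ e^(−t/τ₁) − τ₂ e^(−t/τ₂))/(τ₁ − τ₂)].
At t = 100.7: e^(−t/τ₁) = 0.0723696, e^(−t/τ₂) = 0.0171140.
C₂ = 1.681·[1 − (38.3477·0.0723696 − 24.7550·0.0171140)/(13.5927)] = 1.681·0.826999 = 1.39019 mg/L.

1.390 mg/L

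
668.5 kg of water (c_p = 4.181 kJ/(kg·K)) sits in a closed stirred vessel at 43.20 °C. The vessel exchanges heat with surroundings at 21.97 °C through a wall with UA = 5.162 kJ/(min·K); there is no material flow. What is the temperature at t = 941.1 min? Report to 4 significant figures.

M c_p dT/dt = −UA(T − T_amb).
dT/dt = (T_ss − T)/τ with T_ss = T_amb = 21.9700 °C, τ = M c_p/UA = 668.5·4.181/5.162 = 541.457 min.
T approaches T_ss exponentially: T(t) = T_ss + (T₀ − T_ss) e^(−t/τ).
T(941.1) = 21.9700 + (21.2300)·0.175856 = 25.7034 °C.

25.70 °C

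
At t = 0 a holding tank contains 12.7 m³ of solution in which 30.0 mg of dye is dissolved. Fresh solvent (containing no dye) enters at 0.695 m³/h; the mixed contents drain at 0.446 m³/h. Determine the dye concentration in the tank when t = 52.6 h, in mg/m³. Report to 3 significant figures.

Let m(t) be the amount of dye. Volume: V(t) = V₀ + (Q_in − Q_out) t = 12.7 + 0.24900 t; V(52.6) = 25.797 m³.
Species balance (pure solvent in): dm/dt = −Q_out · m/V(t).
Separate: dm/m = −Q_out dt/V(t) ⇒ ln(m/m₀) = −(Q_out/(Q_in−Q_out)) ln(V/V₀).
m = m₀ (V₀/V)^(Q_out/(Q_in−Q_out)) = 30.0 × (12.7/25.797)^(1.7912) = 8.4304 mg.
C = m/V = 8.4304/25.797 = 0.32679 mg/m³.

0.327 mg/m³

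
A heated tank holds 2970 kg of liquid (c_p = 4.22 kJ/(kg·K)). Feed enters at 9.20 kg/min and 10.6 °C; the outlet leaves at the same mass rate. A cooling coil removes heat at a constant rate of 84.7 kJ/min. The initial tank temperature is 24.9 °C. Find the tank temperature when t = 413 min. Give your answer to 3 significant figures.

13.0 °C

M c_p dT/dt = ṁ c_p (T_in − T) − Q̇.
τ = M/ṁ = 322.83 min; T_ss = T_in − Q̇/(ṁ c_p) = 10.6 − 84.7/(9.20·4.22) = 8.4184 °C.
This is linear first-order; T(t) = T_ss + (T₀ − T_ss) e^(−t/τ).
T(413) = 8.4184 + (16.482)·e^(−413/322.83) = 8.4184 + (16.482)·0.27822 = 13.004 °C.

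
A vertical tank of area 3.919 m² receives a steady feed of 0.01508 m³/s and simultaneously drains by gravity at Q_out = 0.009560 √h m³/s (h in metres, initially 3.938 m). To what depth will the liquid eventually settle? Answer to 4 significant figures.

A dh/dt = Q_in − 0.009560 √h. Steady state requires inflow = outflow:
Q_in = 0.009560 √h_ss ⇒ √h_ss = 0.01508/0.009560 = 1.57741.
h_ss = 1.57741² = 2.48821 m. (Since h₀ = 3.938 m > h_ss, the level will fall toward this value.)

2.488 m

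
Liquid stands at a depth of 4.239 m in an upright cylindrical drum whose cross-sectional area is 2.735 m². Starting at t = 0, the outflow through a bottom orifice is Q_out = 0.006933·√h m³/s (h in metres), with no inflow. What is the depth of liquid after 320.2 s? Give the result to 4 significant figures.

A dh/dt = −Q_out = −0.006933 √h.
Separate and integrate: 2(√h − √h₀) = −(0.006933/A) t.
√h = √4.239 − 0.006933·320.2/(2·2.735) = 2.05888 − 0.405840 = 1.65304.
h = 1.65304² = 2.73255 m.

2.733 m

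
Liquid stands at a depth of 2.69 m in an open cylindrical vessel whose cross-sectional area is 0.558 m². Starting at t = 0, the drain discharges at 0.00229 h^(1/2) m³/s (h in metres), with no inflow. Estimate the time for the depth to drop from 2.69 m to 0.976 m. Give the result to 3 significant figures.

318 s

Mass balance (ρ constant): A dh/dt = −0.00229 √h.
This is separable: 2 d(√h)/dt = −0.00229/A, so √h = √h₀ − (0.00229/(2A)) t.
t = 2A(√h₀ − √h)/0.00229 = 2·0.558·(√2.69 − √0.976)/0.00229
  = 1.1160 × (1.6401 − 0.98793) / 0.00229 = 317.84 s.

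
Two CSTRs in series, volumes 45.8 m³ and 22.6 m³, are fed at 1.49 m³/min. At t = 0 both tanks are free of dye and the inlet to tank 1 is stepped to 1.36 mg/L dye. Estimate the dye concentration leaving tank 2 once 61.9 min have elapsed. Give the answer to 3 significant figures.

Species balance on tank i: dCᵢ/dt = (Cᵢ₋₁ − Cᵢ)/τᵢ with τᵢ = Vᵢ/Q.
τ₁ = 45.8/1.49 = 30.738 min; τ₂ = 22.6/1.49 = 15.168 min.
Tank 1: C₁ = C_in(1 − e^(−t/τ₁)). Tank 2 (τ₁ ≠ τ₂): C₂ = C_in[1 − (τ₁ e^(−t/τ₁) − τ₂ e^(−t/τ₂))/(τ₁ − τ₂)].
At t = 61.9: e^(−t/τ₁) = 0.13348, e^(−t/τ₂) = 0.016890.
C₂ = 1.36·[1 − (30.738·0.13348 − 15.168·0.016890)/(15.570)] = 1.36·0.75294 = 1.0240 mg/L.

1.02 mg/L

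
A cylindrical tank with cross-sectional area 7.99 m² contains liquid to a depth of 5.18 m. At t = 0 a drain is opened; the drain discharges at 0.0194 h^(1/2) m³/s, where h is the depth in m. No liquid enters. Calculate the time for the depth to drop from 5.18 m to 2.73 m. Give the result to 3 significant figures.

514 s

A dh/dt = −Q_out = −0.0194 √h.
Separate and integrate: 2(√h − √h₀) = −(0.0194/A) t.
t = 2A(√h₀ − √h)/0.0194 = 2·7.99·(√5.18 − √2.73)/0.0194
  = 15.980 × (2.2760 − 1.6523) / 0.0194 = 513.74 s.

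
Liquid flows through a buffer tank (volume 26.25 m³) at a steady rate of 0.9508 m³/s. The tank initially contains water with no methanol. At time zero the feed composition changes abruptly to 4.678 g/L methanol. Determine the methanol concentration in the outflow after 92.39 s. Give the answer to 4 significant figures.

Accumulation = in − out for the solute gives V dC/dt = Q(C_in − C).
So dC/dt = (C_in − C)/τ with τ = V/Q = 26.25/0.9508 = 27.6083 s.
C approaches C_in exponentially: C(t) = C_in + (C₀ − C_in) e^(−t/τ).
C(92.39) = 4.678 + (0 − 4.678)·e^(−92.39/27.6083) = 4.678 + (-4.67800)·0.0352090 = 4.51329 g/L.

4.513 g/L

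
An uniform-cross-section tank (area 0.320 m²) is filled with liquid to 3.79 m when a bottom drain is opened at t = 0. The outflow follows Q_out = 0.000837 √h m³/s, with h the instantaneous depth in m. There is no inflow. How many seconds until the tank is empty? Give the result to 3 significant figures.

With no inflow, A dh/dt = −0.000837 √h.
Separate and integrate: 2(√h − √h₀) = −(0.000837/A) t.
Set h = 0: 2√h₀ = (0.000837/A) t_empty ⇒ t_empty = 2A√h₀/0.000837.
t_empty = 2·0.320·√3.79/0.000837 = 0.64000·1.9468/0.000837 = 1488.6 s.

1490 s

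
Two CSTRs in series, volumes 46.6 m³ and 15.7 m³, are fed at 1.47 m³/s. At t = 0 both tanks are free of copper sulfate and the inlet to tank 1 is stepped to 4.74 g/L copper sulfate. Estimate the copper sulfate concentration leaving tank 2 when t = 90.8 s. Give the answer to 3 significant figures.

Each tank obeys Vᵢ dCᵢ/dt = Q(Cᵢ₋₁ − Cᵢ), so τᵢ = Vᵢ/Q.
τ₁ = 46.6/1.47 = 31.701 s; τ₂ = 15.7/1.47 = 10.680 s.
Tank 1: C₁ = C_in(1 − e^(−t/τ₁)). Tank 2 (τ₁ ≠ τ₂): C₂ = C_in[1 − (τ₁ e^(−t/τ₁) − τ₂ e^(−t/τ₂))/(τ₁ − τ₂)].
At t = 90.8: e^(−t/τ₁) = 0.057023, e^(−t/τ₂) = 0.00020313.
C₂ = 4.74·[1 − (31.701·0.057023 − 10.680·0.00020313)/(21.020)] = 4.74·0.91411 = 4.3329 g/L.

4.33 g/L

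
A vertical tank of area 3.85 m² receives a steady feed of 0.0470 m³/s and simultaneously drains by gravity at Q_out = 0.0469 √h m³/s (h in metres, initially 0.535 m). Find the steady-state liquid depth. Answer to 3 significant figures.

Level balance: A dh/dt = 0.0470 − 0.0469 √h. Setting dh/dt = 0:
Q_in = 0.0469 √h_ss ⇒ √h_ss = 0.0470/0.0469 = 1.0021.
h_ss = 1.0021² = 1.0043 m. (Since h₀ = 0.535 m < h_ss, the level will rise toward this value.)

1.00 m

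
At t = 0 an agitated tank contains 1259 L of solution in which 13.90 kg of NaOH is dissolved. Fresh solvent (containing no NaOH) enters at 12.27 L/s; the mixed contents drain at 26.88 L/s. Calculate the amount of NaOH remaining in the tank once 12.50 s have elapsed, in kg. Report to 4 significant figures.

10.42 kg

Let m(t) be the amount of NaOH. Volume: V(t) = V₀ + (Q_in − Q_out) t = 1259 − 14.6100 t; V(12.50) = 1076.38 L.
Solute balance: dm/dt = 0 − Q_out C = −Q_out m/V(t).
dm/m = −Q_out dt/(V₀ − 14.6100 t); integrating gives ln(m/m₀) = −(Q_out/(Q_in−Q_out)) ln(V/V₀).
m = m₀ (V₀/V)^(Q_out/(Q_in−Q_out)) = 13.90 × (1259/1076.38)^(-1.83984) = 10.4182 kg.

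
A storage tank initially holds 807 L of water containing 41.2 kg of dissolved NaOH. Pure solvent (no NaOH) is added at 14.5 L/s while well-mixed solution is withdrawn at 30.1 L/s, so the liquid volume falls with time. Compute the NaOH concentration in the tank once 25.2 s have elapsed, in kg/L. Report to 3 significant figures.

0.0274 kg/L

Let m(t) be the amount of NaOH. Volume: V(t) = V₀ + (Q_in − Q_out) t = 807 − 15.600 t; V(25.2) = 413.88 L.
Species balance (pure solvent in): dm/dt = −Q_out · m/V(t).
Separate: dm/m = −Q_out dt/V(t) ⇒ ln(m/m₀) = −(Q_out/(Q_in−Q_out)) ln(V/V₀).
m = m₀ (V₀/V)^(Q_out/(Q_in−Q_out)) = 41.2 × (807/413.88)^(-1.9295) = 11.359 kg.
C = m/V = 11.359/413.88 = 0.027446 kg/L.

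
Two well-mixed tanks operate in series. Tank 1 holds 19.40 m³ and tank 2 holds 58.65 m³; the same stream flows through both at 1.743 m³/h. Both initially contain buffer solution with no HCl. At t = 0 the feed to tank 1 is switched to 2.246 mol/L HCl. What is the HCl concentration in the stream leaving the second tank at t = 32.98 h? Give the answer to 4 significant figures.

1.044 mol/L

Each tank obeys Vᵢ dCᵢ/dt = Q(Cᵢ₋₁ − Cᵢ), so τᵢ = Vᵢ/Q.
τ₁ = 19.40/1.743 = 11.1302 h; τ₂ = 58.65/1.743 = 33.6489 h.
Solving the cascade with C₁(0)=C₂(0)=0 gives C₂(t) = C_in[1 − (τ₁ e^(−t/τ₁) − τ₂ e^(−t/τ₂))/(τ₁ − τ₂)].
At t = 32.98: e^(−t/τ₁) = 0.0516585, e^(−t/τ₂) = 0.375265.
C₂ = 2.246·[1 − (11.1302·0.0516585 − 33.6489·0.375265)/(-22.5186)] = 2.246·0.464786 = 1.04391 mol/L.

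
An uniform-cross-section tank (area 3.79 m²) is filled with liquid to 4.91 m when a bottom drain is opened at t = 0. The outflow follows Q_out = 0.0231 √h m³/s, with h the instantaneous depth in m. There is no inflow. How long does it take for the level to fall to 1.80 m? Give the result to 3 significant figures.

With no inflow, A dh/dt = −0.0231 √h.
This is separable: 2 d(√h)/dt = −0.0231/A, so √h = √h₀ − (0.0231/(2A)) t.
t = 2A(√h₀ − √h)/0.0231 = 2·3.79·(√4.91 − √1.80)/0.0231
  = 7.5800 × (2.2159 − 1.3416) / 0.0231 = 286.86 s.

287 s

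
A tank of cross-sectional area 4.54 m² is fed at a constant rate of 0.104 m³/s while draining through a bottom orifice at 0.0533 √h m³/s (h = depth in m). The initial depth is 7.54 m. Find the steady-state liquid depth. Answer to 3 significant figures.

3.81 m

Accumulation of liquid (constant cross-section A): A dh/dt = Q_in − 0.0533 √h. At steady state dh/dt = 0:
Q_in = 0.0533 √h_ss ⇒ √h_ss = 0.104/0.0533 = 1.9512.
h_ss = 1.9512² = 3.8073 m. (Since h₀ = 7.54 m > h_ss, the level will fall toward this value.)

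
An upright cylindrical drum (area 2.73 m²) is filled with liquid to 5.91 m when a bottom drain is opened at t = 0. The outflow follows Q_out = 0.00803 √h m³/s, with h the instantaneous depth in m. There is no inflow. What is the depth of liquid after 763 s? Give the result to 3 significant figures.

1.71 m

A dh/dt = −Q_out = −0.00803 √h.
Separate and integrate: 2(√h − √h₀) = −(0.00803/A) t.
√h = √5.91 − 0.00803·763/(2·2.73) = 2.4310 − 1.1221 = 1.3089.
h = 1.3089² = 1.7132 m.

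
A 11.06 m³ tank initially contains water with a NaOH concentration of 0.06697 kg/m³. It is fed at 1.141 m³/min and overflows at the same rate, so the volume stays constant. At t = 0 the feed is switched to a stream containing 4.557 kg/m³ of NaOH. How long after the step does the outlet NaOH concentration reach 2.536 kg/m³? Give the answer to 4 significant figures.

7.738 min

Species balance on the tank: V dC/dt = Q(C_in − C), so τ = V/Q = 9.69325 min.
C(t) = C_in + (C₀ − C_in) e^(−t/τ). Set C = 2.536 and solve for t:
e^(−t/τ) = (C − C_in)/(C₀ − C_in) = (2.536 − 4.557)/(0.06697 − 4.557) = 0.450108
t = −τ ln(…) = 9.69325 × 0.798267 = 7.73780 min.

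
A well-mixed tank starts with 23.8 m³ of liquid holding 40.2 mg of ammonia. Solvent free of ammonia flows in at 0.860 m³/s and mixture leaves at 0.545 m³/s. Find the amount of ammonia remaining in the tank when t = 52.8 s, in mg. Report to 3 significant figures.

16.1 mg

Let m(t) be the amount of ammonia. Volume: V(t) = V₀ + (Q_in − Q_out) t = 23.8 + 0.31500 t; V(52.8) = 40.432 m³.
No ammonia enters, so dm/dt = −Q_out · (m/V).
dm/m = −Q_out dt/(V₀ + 0.31500 t); integrating gives ln(m/m₀) = −(Q_out/(Q_in−Q_out)) ln(V/V₀).
m = m₀ (V₀/V)^(Q_out/(Q_in−Q_out)) = 40.2 × (23.8/40.432)^(1.7302) = 16.071 mg.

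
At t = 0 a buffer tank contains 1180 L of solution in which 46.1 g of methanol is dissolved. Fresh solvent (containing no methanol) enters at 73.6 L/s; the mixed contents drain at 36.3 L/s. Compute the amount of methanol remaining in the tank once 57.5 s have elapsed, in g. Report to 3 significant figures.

16.8 g

Let m(t) be the amount of methanol. Volume: V(t) = V₀ + (Q_in − Q_out) t = 1180 + 37.300 t; V(57.5) = 3324.8 L.
No methanol enters, so dm/dt = −Q_out · (m/V).
Separate: dm/m = −Q_out dt/V(t) ⇒ ln(m/m₀) = −(Q_out/(Q_in−Q_out)) ln(V/V₀).
m = m₀ (V₀/V)^(Q_out/(Q_in−Q_out)) = 46.1 × (1180/3324.8)^(0.97319) = 16.822 g.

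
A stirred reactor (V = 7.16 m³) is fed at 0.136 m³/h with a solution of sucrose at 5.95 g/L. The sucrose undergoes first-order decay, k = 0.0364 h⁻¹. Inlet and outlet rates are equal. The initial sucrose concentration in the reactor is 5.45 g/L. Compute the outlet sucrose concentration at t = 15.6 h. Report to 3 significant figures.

3.48 g/L

Species balance: V dC/dt = Q C_in − Q C − k V C.
dC/dt = (Q/V) C_in − (Q/V + k) C; effective rate a = Q/V + k = 0.018994 + 0.0364 = 0.055394 h⁻¹.
C_ss = Q C_in/(Q + kV) = 2.0402 g/L; C(t) = C_ss + (C₀ − C_ss) e^(−a t).
C(15.6) = 2.0402 + (3.4098)·e^(−0.055394·15.6) = 2.0402 + (3.4098)·0.42141 = 3.4771 g/L.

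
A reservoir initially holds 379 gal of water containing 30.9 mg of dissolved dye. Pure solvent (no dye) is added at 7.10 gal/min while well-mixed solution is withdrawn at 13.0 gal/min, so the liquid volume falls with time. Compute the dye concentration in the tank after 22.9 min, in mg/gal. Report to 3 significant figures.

0.0480 mg/gal

Let m(t) be the amount of dye. Volume: V(t) = V₀ + (Q_in − Q_out) t = 379 − 5.9000 t; V(22.9) = 243.89 gal.
No dye enters, so dm/dt = −Q_out · (m/V).
Separate: dm/m = −Q_out dt/V(t) ⇒ ln(m/m₀) = −(Q_out/(Q_in−Q_out)) ln(V/V₀).
m = m₀ (V₀/V)^(Q_out/(Q_in−Q_out)) = 30.9 × (379/243.89)^(-2.2034) = 11.698 mg.
C = m/V = 11.698/243.89 = 0.047966 mg/gal.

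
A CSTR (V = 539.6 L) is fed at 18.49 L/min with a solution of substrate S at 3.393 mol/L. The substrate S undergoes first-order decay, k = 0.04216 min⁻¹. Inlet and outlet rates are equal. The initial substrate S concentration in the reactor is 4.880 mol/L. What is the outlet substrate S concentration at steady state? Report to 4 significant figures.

1.521 mol/L

V dC/dt = Q(C_in − C) − k V C.
At steady state: 0 = Q C_in − (Q + kV) C_ss, so C_ss = Q C_in/(Q + kV).
C_ss = 18.49·3.393/(18.49 + 0.04216·539.6) = 62.7366/41.2395 = 1.52127 mol/L.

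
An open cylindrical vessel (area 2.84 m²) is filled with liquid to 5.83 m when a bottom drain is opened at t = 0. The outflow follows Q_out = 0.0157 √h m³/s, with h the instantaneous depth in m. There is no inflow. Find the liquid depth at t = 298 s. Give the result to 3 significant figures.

2.53 m

A dh/dt = −Q_out = −0.0157 √h.
∫ h^(−1/2) dh = −(0.0157/A) ∫ dt, giving 2√h = 2√h₀ − (0.0157/A) t.
√h = √5.83 − 0.0157·298/(2·2.84) = 2.4145 − 0.82370 = 1.5908.
h = 1.5908² = 2.5308 m.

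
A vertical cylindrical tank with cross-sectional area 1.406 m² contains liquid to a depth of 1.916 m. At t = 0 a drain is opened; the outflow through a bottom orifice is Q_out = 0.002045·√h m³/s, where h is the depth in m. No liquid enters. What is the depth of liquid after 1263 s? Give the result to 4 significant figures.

0.2169 m

A dh/dt = −Q_out = −0.002045 √h.
This is separable: 2 d(√h)/dt = −0.002045/A, so √h = √h₀ − (0.002045/(2A)) t.
√h = √1.916 − 0.002045·1263/(2·1.406) = 1.38420 − 0.918505 = 0.465692.
h = 0.465692² = 0.216869 m.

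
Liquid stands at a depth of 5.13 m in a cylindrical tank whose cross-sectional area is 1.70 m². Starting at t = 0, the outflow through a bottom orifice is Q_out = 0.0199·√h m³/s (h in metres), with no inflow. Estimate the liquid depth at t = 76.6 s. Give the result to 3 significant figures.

A dh/dt = −Q_out = −0.0199 √h.
Separate and integrate: 2(√h − √h₀) = −(0.0199/A) t.
√h = √5.13 − 0.0199·76.6/(2·1.70) = 2.2650 − 0.44834 = 1.8166.
h = 1.8166² = 3.3001 m.

3.30 m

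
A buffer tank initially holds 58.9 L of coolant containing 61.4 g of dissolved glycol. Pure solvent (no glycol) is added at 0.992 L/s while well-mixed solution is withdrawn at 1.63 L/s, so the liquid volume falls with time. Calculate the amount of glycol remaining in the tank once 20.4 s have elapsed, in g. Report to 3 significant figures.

Let m(t) be the amount of glycol. Volume: V(t) = V₀ + (Q_in − Q_out) t = 58.9 − 0.63800 t; V(20.4) = 45.885 L.
Solute balance: dm/dt = 0 − Q_out C = −Q_out m/V(t).
Separate: dm/m = −Q_out dt/V(t) ⇒ ln(m/m₀) = −(Q_out/(Q_in−Q_out)) ln(V/V₀).
m = m₀ (V₀/V)^(Q_out/(Q_in−Q_out)) = 61.4 × (58.9/45.885)^(-2.5549) = 32.442 g.

32.4 g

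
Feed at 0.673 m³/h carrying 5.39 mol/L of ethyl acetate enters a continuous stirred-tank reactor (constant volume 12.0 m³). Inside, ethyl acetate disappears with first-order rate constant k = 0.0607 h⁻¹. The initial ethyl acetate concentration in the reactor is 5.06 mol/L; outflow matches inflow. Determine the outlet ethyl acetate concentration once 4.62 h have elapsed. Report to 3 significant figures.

4.03 mol/L

V dC/dt = Q(C_in − C) − k V C.
dC/dt = (Q/V) C_in − (Q/V + k) C; effective rate a = Q/V + k = 0.056083 + 0.0607 = 0.11678 h⁻¹.
C_ss = Q C_in/(Q + kV) = 2.5885 mol/L; C(t) = C_ss + (C₀ − C_ss) e^(−a t).
C(4.62) = 2.5885 + (2.4715)·e^(−0.11678·4.62) = 2.5885 + (2.4715)·0.58302 = 4.0294 mol/L.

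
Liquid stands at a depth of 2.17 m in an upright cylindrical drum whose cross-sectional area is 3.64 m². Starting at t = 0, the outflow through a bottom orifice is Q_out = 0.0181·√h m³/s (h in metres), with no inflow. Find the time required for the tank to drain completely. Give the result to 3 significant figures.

592 s

With no inflow, A dh/dt = −0.0181 √h.
∫ h^(−1/2) dh = −(0.0181/A) ∫ dt, giving 2√h = 2√h₀ − (0.0181/A) t.
Set h = 0: 2√h₀ = (0.0181/A) t_empty ⇒ t_empty = 2A√h₀/0.0181.
t_empty = 2·3.64·√2.17/0.0181 = 7.2800·1.4731/0.0181 = 592.49 s.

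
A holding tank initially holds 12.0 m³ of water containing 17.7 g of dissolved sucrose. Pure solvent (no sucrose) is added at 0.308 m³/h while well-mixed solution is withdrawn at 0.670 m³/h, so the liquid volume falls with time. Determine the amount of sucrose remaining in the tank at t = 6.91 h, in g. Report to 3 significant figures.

Total volume: dV/dt = Q_in − Q_out = -0.36200 m³/h, so V(t) = 12.0 − 0.36200 t and V(6.91) = 9.4986 m³.
Species balance (pure solvent in): dm/dt = −Q_out · m/V(t).
Separate: dm/m = −Q_out dt/V(t) ⇒ ln(m/m₀) = −(Q_out/(Q_in−Q_out)) ln(V/V₀).
m = m₀ (V₀/V)^(Q_out/(Q_in−Q_out)) = 17.7 × (12.0/9.4986)^(-1.8508) = 11.483 g.

11.5 g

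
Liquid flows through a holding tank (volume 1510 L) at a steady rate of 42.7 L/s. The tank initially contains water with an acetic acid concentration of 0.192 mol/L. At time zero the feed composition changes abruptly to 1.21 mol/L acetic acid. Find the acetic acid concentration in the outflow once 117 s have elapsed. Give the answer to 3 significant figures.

1.17 mol/L

Species balance on the tank: V dC/dt = Q(C_in − C).
So dC/dt = (C_in − C)/τ with τ = V/Q = 1510/42.7 = 35.363 s.
C approaches C_in exponentially: C(t) = C_in + (C₀ − C_in) e^(−t/τ).
C(117) = 1.21 + (0.192 − 1.21)·e^(−117/35.363) = 1.21 + (-1.0180)·0.036569 = 1.1728 mol/L.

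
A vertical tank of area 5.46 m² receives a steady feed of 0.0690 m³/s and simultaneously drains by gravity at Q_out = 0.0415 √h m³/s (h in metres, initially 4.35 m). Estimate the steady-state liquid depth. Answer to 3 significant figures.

2.76 m

Mass balance (ρ constant): A dh/dt = Q_in − 0.0415 √h. At steady state dh/dt = 0:
Q_in = 0.0415 √h_ss ⇒ √h_ss = 0.0690/0.0415 = 1.6627.
h_ss = 1.6627² = 2.7644 m. (Since h₀ = 4.35 m > h_ss, the level will fall toward this value.)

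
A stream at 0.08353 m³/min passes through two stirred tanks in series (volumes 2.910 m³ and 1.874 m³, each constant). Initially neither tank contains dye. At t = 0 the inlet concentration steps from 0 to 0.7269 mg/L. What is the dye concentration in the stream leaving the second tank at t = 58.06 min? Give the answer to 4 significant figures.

0.4401 mg/L

Each tank obeys Vᵢ dCᵢ/dt = Q(Cᵢ₋₁ − Cᵢ), so τᵢ = Vᵢ/Q.
τ₁ = 2.910/0.08353 = 34.8378 min; τ₂ = 1.874/0.08353 = 22.4351 min.
Solving the cascade with C₁(0)=C₂(0)=0 gives C₂(t) = C_in[1 − (τ₁ e^(−t/τ₁) − τ₂ e^(−t/τ₂))/(τ₁ − τ₂)].
At t = 58.06: e^(−t/τ₁) = 0.188892, e^(−t/τ₂) = 0.0751767.
C₂ = 0.7269·[1 − (34.8378·0.188892 − 22.4351·0.0751767)/(12.4027)] = 0.7269·0.605411 = 0.440074 mg/L.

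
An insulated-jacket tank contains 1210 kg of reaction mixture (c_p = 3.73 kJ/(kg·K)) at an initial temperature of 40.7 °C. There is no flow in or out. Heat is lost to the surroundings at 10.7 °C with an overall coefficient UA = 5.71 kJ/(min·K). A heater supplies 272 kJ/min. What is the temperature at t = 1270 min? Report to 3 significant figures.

Unsteady energy balance on the tank contents: M c_p dT/dt = −UA(T − T_amb) + Q̇.
dT/dt = (T_ss − T)/τ with T_ss = T_amb + Q̇/UA = 10.7 + 272/5.71 = 58.336 °C, τ = M c_p/UA = 1210·3.73/5.71 = 790.42 min.
Integrating: T(t) = T_ss + (T₀ − T_ss) e^(−t/τ).
T(1270) = 58.336 + (-17.636)·0.20054 = 54.799 °C.

54.8 °C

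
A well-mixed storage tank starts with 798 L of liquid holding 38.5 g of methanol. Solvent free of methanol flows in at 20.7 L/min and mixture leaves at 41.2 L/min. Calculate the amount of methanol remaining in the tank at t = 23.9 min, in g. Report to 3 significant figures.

5.68 g

Total volume: dV/dt = Q_in − Q_out = -20.500 L/min, so V(t) = 798 − 20.500 t and V(23.9) = 308.05 L.
Species balance (pure solvent in): dm/dt = −Q_out · m/V(t).
dm/m = −Q_out dt/(V₀ − 20.500 t); integrating gives ln(m/m₀) = −(Q_out/(Q_in−Q_out)) ln(V/V₀).
m = m₀ (V₀/V)^(Q_out/(Q_in−Q_out)) = 38.5 × (798/308.05)^(-2.0098) = 5.6841 g.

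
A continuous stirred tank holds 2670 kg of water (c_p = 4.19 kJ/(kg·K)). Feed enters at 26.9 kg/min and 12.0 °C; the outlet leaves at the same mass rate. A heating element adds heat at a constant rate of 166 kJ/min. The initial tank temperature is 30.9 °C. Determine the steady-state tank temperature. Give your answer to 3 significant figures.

M c_p dT/dt = ṁ c_p (T_in − T) + Q̇.
At steady state dT/dt = 0 ⇒ T_ss = T_in + Q̇/(ṁ c_p) = 12.0 + 166/(26.9·4.19) = 13.473 °C.

13.5 °C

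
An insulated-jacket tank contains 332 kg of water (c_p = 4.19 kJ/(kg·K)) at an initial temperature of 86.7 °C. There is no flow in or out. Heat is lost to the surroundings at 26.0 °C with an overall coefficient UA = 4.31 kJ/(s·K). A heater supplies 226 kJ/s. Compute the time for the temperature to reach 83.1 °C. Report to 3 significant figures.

Lumped-capacitance energy balance: M c_p dT/dt = UA(T_amb − T) + Q̇.
τ = M c_p/UA = 322.76 s; T_ss = T_amb + Q̇/UA = 26.0 + 226/4.31 = 78.436 °C.
T(t) = T_ss + (T₀ − T_ss)e^(−t/τ); set T = 83.1:
t = −τ ln[(T − T_ss)/(T₀ − T_ss)] = −322.76 · ln(0.56437) = 184.63 s.

185 s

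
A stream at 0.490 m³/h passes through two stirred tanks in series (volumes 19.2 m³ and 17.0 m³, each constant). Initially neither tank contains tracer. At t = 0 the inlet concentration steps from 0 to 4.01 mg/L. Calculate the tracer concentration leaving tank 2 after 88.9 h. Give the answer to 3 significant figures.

Time constants: τᵢ = Vᵢ/Q for each well-mixed tank.
τ₁ = 19.2/0.490 = 39.184 h; τ₂ = 17.0/0.490 = 34.694 h.
Solving the cascade with C₁(0)=C₂(0)=0 gives C₂(t) = C_in[1 − (τ₁ e^(−t/τ₁) − τ₂ e^(−t/τ₂))/(τ₁ − τ₂)].
At t = 88.9: e^(−t/τ₁) = 0.10344, e^(−t/τ₂) = 0.077119.
C₂ = 4.01·[1 − (39.184·0.10344 − 34.694·0.077119)/(4.4898)] = 4.01·0.69320 = 2.7797 mg/L.

2.78 mg/L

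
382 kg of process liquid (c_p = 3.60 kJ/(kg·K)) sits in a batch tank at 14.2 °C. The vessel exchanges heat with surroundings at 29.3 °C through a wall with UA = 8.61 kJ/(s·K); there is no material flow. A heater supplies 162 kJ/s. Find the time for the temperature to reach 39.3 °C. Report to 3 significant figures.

215 s

Lumped-capacitance energy balance: M c_p dT/dt = UA(T_amb − T) + Q̇.
τ = M c_p/UA = 159.72 s; T_ss = T_amb + Q̇/UA = 29.3 + 162/8.61 = 48.115 °C.
T(t) = T_ss + (T₀ − T_ss)e^(−t/τ); set T = 39.3:
t = −τ ln[(T − T_ss)/(T₀ − T_ss)] = −159.72 · ln(0.25992) = 215.20 s.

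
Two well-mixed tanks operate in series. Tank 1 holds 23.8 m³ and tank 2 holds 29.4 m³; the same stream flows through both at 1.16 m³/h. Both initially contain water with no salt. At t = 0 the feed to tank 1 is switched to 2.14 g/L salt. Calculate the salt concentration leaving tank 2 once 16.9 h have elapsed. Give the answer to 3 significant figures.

0.363 g/L

Species balance on tank i: dCᵢ/dt = (Cᵢ₋₁ − Cᵢ)/τᵢ with τᵢ = Vᵢ/Q.
τ₁ = 23.8/1.16 = 20.517 h; τ₂ = 29.4/1.16 = 25.345 h.
Solving the cascade with C₁(0)=C₂(0)=0 gives C₂(t) = C_in[1 − (τ₁ e^(−t/τ₁) − τ₂ e^(−t/τ₂))/(τ₁ − τ₂)].
At t = 16.9: e^(−t/τ₁) = 0.43881, e^(−t/τ₂) = 0.51335.
C₂ = 2.14·[1 − (20.517·0.43881 − 25.345·0.51335)/(-4.8276)] = 2.14·0.16985 = 0.36349 g/L.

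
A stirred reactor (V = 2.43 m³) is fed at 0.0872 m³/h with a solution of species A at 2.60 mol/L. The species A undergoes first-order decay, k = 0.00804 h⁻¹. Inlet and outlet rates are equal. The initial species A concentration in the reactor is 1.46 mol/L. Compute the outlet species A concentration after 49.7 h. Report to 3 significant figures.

2.05 mol/L

Species balance: V dC/dt = Q C_in − Q C − k V C.
This is linear with rate a = Q/V + k = 0.043925 h⁻¹.
C_ss = Q C_in/(Q + kV) = 2.1241 mol/L; C(t) = C_ss + (C₀ − C_ss) e^(−a t).
C(49.7) = 2.1241 + (-0.66410)·e^(−0.043925·49.7) = 2.1241 + (-0.66410)·0.11270 = 2.0493 mol/L.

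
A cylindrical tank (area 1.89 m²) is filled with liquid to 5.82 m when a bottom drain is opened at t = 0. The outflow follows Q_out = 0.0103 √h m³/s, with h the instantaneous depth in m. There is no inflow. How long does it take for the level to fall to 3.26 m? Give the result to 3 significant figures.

Accumulation of liquid (constant cross-section A): A dh/dt = −0.0103 √h.
∫ h^(−1/2) dh = −(0.0103/A) ∫ dt, giving 2√h = 2√h₀ − (0.0103/A) t.
t = 2A(√h₀ − √h)/0.0103 = 2·1.89·(√5.82 − √3.26)/0.0103
  = 3.7800 × (2.4125 − 1.8055) / 0.0103 = 222.73 s.

223 s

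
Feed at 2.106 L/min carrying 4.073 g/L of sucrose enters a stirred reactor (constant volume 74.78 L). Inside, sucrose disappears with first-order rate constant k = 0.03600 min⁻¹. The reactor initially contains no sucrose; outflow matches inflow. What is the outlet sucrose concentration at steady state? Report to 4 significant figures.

1.788 g/L

Accumulation = in − out − consumed: V dC/dt = Q C_in − Q C − k V C.
At steady state: 0 = Q C_in − (Q + kV) C_ss, so C_ss = Q C_in/(Q + kV).
C_ss = 2.106·4.073/(2.106 + 0.03600·74.78) = 8.57774/4.79808 = 1.78774 g/L.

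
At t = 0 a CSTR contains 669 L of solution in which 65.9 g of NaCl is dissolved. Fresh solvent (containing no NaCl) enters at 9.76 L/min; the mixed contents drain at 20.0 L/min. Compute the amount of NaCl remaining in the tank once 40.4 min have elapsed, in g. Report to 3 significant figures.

Total volume: dV/dt = Q_in − Q_out = -10.240 L/min, so V(t) = 669 − 10.240 t and V(40.4) = 255.30 L.
Species balance (pure solvent in): dm/dt = −Q_out · m/V(t).
Separate: dm/m = −Q_out dt/V(t) ⇒ ln(m/m₀) = −(Q_out/(Q_in−Q_out)) ln(V/V₀).
m = m₀ (V₀/V)^(Q_out/(Q_in−Q_out)) = 65.9 × (669/255.30)^(-1.9531) = 10.041 g.

10.0 g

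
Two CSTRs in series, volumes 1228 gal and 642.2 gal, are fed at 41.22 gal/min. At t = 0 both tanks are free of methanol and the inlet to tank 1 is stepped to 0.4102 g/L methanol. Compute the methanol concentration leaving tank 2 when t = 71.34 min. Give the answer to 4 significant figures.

Each tank obeys Vᵢ dCᵢ/dt = Q(Cᵢ₋₁ − Cᵢ), so τᵢ = Vᵢ/Q.
τ₁ = 1228/41.22 = 29.7914 min; τ₂ = 642.2/41.22 = 15.5798 min.
Tank 1: C₁ = C_in(1 − e^(−t/τ₁)). Tank 2 (τ₁ ≠ τ₂): C₂ = C_in[1 − (τ₁ e^(−t/τ₁) − τ₂ e^(−t/τ₂))/(τ₁ − τ₂)].
At t = 71.34: e^(−t/τ₁) = 0.0912043, e^(−t/τ₂) = 0.0102651.
C₂ = 0.4102·[1 − (29.7914·0.0912043 − 15.5798·0.0102651)/(14.2115)] = 0.4102·0.820064 = 0.336390 g/L.

0.3364 g/L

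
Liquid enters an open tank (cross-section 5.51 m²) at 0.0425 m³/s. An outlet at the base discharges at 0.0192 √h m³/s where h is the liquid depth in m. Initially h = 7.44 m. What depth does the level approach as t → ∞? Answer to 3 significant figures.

4.90 m

Level balance: A dh/dt = 0.0425 − 0.0192 √h. Setting dh/dt = 0:
Q_in = 0.0192 √h_ss ⇒ √h_ss = 0.0425/0.0192 = 2.2135.
h_ss = 2.2135² = 4.8998 m. (Since h₀ = 7.44 m > h_ss, the level will fall toward this value.)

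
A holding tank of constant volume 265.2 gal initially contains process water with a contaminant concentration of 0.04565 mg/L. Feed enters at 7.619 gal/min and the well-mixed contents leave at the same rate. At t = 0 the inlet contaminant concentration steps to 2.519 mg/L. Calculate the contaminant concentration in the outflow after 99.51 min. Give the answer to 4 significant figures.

Accumulation = in − out for the solute gives V dC/dt = Q(C_in − C).
Rewrite as dC/dt + C/τ = C_in/τ, τ = V/Q = 34.8077 min.
Integrating: C(t) = C_in + (C₀ − C_in) e^(−t/τ).
C(99.51) = 2.519 + (0.04565 − 2.519)·e^(−99.51/34.8077) = 2.519 + (-2.47335)·0.0573347 = 2.37719 mg/L.

2.377 mg/L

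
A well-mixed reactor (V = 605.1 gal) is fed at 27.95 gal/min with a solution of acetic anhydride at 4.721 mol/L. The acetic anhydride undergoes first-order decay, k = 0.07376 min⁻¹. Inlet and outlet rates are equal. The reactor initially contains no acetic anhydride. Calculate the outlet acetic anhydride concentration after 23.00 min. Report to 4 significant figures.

1.703 mol/L

Species balance: V dC/dt = Q C_in − Q C − k V C.
This is linear with rate a = Q/V + k = 0.119951 min⁻¹.
C_ss = Q C_in/(Q + kV) = 1.81797 mol/L; C(t) = C_ss + (C₀ − C_ss) e^(−a t).
C(23.00) = 1.81797 + (-1.81797)·e^(−0.119951·23.00) = 1.81797 + (-1.81797)·0.0633636 = 1.70277 mol/L.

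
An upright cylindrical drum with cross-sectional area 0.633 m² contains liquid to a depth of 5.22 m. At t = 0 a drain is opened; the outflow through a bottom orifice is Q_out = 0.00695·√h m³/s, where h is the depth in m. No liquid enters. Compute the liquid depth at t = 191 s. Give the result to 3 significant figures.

With no inflow, A dh/dt = −0.00695 √h.
Separate and integrate: 2(√h − √h₀) = −(0.00695/A) t.
√h = √5.22 − 0.00695·191/(2·0.633) = 2.2847 − 1.0485 = 1.2362.
h = 1.2362² = 1.5282 m.

1.53 m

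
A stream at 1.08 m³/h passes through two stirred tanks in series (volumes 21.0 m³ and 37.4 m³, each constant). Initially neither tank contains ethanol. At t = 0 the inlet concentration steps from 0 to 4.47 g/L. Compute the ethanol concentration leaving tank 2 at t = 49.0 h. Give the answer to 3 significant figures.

Time constants: τᵢ = Vᵢ/Q for each well-mixed tank.
τ₁ = 21.0/1.08 = 19.444 h; τ₂ = 37.4/1.08 = 34.630 h.
Solving the cascade with C₁(0)=C₂(0)=0 gives C₂(t) = C_in[1 − (τ₁ e^(−t/τ₁) − τ₂ e^(−t/τ₂))/(τ₁ − τ₂)].
At t = 49.0: e^(−t/τ₁) = 0.080460, e^(−t/τ₂) = 0.24293.
C₂ = 4.47·[1 − (19.444·0.080460 − 34.630·0.24293)/(-15.185)] = 4.47·0.54902 = 2.4541 g/L.

2.45 g/L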